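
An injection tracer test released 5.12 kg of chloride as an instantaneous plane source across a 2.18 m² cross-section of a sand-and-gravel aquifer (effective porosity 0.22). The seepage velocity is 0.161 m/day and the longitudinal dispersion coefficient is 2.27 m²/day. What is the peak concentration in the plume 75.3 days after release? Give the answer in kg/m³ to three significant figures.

The peak of an instantaneous 1D plume sits at x = vt; there the Gaussian factor is 1 and C_max = M/(n_e·A·√(4πDt)), where n_e·A is the pore area the mass is dissolved in.
√(4πDt) = √(4π × 2.27 × 75.3) = 46.35 m, so C_max = 5.12/(0.22 × 2.18 × 46.35) = 0.230 kg/m³.

0.230 kg/m³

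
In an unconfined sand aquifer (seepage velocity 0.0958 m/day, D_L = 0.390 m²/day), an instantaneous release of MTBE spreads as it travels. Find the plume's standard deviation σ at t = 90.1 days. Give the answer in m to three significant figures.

8.38 m

Dispersive spreading gives a Gaussian with σ² = 2Dt; advection only shifts the center.
σ = √(2 × 0.390 × 90.1) = 8.38 m.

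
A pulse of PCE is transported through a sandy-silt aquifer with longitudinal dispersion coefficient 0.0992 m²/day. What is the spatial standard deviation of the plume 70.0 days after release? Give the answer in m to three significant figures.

3.73 m

Dispersive spreading gives a Gaussian with σ² = 2Dt; advection only shifts the center.
σ = √(2 × 0.0992 × 70.0) = 3.73 m.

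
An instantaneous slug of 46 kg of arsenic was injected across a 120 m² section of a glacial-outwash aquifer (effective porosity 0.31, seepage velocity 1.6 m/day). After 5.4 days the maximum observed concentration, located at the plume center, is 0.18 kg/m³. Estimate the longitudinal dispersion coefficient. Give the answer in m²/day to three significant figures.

0.695 m²/day

At the plume center C_max = M/(n_e·A·√(4πDt)), so D = M²/(4πt·(n_e·A·C_max)²).
n_e·A·C_max = 0.31 × 120 × 0.18 = 6.696 kg/m.
D = 46²/(4π × 5.4 × 6.696²) = 0.695 m²/day.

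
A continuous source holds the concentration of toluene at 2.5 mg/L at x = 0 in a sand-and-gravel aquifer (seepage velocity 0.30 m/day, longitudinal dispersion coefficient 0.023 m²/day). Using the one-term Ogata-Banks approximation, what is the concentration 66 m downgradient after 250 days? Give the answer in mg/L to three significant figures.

For a continuous step input, C/C₀ ≈ ½·erfc((x−vt)/(2√(Dt))).
vt = 0.30 × 250 = 75 m and 2√(Dt) = 2√(0.023 × 250) = 4.796 m.
Argument (x−vt)/(2√(Dt)) = (66 − 75)/4.796 = -1.877; ½·erfc(-1.877) = 0.9960.
C = 2.5 × 0.9960 = 2.49 mg/L.

2.49 mg/L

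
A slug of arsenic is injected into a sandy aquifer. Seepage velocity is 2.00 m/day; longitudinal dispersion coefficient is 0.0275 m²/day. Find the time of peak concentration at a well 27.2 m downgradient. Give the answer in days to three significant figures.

13.6 days

For the 1D instantaneous-source solution, setting ∂C/∂t = 0 at fixed x gives v²t² + 2Dt − x² = 0, so t = (√(D² + v²x²) − D)/v².
√(D² + v²x²) = √(0.0275² + 2.00² × 27.2²) = 54.40; v² = 4.
t = (54.40 − 0.0275)/4 = 13.6 days (vs. the pure-advection estimate x/v = 13.6 d).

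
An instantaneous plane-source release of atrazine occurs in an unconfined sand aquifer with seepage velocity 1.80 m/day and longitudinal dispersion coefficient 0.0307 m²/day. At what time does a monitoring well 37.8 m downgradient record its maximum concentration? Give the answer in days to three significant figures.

For the 1D instantaneous-source solution, setting ∂C/∂t = 0 at fixed x gives v²t² + 2Dt − x² = 0, so t = (√(D² + v²x²) − D)/v².
√(D² + v²x²) = √(0.0307² + 1.80² × 37.8²) = 68.04; v² = 3.24.
t = (68.04 − 0.0307)/3.24 = 21.0 days (vs. the pure-advection estimate x/v = 21.0 d).

21.0 days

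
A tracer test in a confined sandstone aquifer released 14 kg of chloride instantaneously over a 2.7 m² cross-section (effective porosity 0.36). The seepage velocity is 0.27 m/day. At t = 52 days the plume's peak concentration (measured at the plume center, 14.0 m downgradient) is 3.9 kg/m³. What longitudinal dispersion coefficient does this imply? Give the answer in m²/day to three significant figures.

At the plume center C_max = M/(n_e·A·√(4πDt)), so D = M²/(4πt·(n_e·A·C_max)²).
n_e·A·C_max = 0.36 × 2.7 × 3.9 = 3.791 kg/m.
D = 14²/(4π × 52 × 3.791²) = 0.0209 m²/day.

0.0209 m²/day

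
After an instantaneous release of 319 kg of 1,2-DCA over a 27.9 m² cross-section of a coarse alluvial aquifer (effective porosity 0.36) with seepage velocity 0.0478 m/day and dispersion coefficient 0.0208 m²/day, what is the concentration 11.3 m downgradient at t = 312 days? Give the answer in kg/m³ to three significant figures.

For an instantaneous plane source, C(x,t) = M/(n_e·A·√(4πDt)) · exp(−(x−vt)²/(4Dt)), with n_e·A the pore (flow) area.
Plume center vt = 0.0478 × 312 = 14.9136 m, so the well at 11.3 m is 3.6136 m upgradient of the peak.
√(4πDt) = 9.031 m, giving peak height M/(n_e·A·√(4πDt)) = 319/(0.36 × 27.9 × 9.031) = 3.517 kg/m³.
(x−vt)²/(4Dt) = (-3.6136)²/(4 × 0.0208 × 312) = 0.5030; exp(−0.5030) = 0.6047.
C = 3.517 × 0.6047 = 2.13 kg/m³.

2.13 kg/m³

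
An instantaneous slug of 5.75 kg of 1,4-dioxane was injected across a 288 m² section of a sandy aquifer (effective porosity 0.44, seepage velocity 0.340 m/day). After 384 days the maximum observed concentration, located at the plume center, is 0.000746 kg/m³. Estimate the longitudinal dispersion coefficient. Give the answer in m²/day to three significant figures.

0.767 m²/day

At the plume center C_max = M/(n_e·A·√(4πDt)), so D = M²/(4πt·(n_e·A·C_max)²).
n_e·A·C_max = 0.44 × 288 × 0.000746 = 0.09453 kg/m.
D = 5.75²/(4π × 384 × 0.09453²) = 0.767 m²/day.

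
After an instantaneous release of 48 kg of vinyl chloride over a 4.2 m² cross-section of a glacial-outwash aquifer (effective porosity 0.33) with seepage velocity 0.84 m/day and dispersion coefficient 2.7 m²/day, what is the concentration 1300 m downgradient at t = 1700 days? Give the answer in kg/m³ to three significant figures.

For an instantaneous plane source, C(x,t) = M/(n_e·A·√(4πDt)) · exp(−(x−vt)²/(4Dt)), with n_e·A the pore (flow) area.
Plume center vt = 0.84 × 1700 = 1428 m, so the well at 1300 m is 128 m upgradient of the peak.
√(4πDt) = 240.2 m, giving peak height M/(n_e·A·√(4πDt)) = 48/(0.33 × 4.2 × 240.2) = 0.1442 kg/m³.
(x−vt)²/(4Dt) = (-128)²/(4 × 2.7 × 1700) = 0.8924; exp(−0.8924) = 0.4097.
C = 0.1442 × 0.4097 = 0.0591 kg/m³.

0.0591 kg/m³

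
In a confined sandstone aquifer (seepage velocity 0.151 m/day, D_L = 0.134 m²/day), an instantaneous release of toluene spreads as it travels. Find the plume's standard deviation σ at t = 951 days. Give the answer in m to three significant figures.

16.0 m

Dispersive spreading gives a Gaussian with σ² = 2Dt; advection only shifts the center.
σ = √(2 × 0.134 × 951) = 16.0 m.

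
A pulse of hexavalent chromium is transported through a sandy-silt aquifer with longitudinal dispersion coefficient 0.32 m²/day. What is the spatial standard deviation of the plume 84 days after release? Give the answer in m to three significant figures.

Dispersive spreading gives a Gaussian with σ² = 2Dt; advection only shifts the center.
σ = √(2 × 0.32 × 84) = 7.33 m.

7.33 m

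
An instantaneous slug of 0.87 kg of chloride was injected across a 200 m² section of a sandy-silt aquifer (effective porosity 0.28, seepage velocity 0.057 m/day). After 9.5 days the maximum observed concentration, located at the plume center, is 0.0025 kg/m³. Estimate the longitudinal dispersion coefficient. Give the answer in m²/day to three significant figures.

At the plume center C_max = M/(n_e·A·√(4πDt)), so D = M²/(4πt·(n_e·A·C_max)²).
n_e·A·C_max = 0.28 × 200 × 0.0025 = 0.1400 kg/m.
D = 0.87²/(4π × 9.5 × 0.1400²) = 0.323 m²/day.

0.323 m²/day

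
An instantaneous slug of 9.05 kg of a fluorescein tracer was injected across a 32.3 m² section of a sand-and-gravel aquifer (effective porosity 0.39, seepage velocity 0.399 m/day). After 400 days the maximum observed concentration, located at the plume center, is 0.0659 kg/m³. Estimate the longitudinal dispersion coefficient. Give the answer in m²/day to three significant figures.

0.0236 m²/day

At the plume center C_max = M/(n_e·A·√(4πDt)), so D = M²/(4πt·(n_e·A·C_max)²).
n_e·A·C_max = 0.39 × 32.3 × 0.0659 = 0.8301 kg/m.
D = 9.05²/(4π × 400 × 0.8301²) = 0.0236 m²/day.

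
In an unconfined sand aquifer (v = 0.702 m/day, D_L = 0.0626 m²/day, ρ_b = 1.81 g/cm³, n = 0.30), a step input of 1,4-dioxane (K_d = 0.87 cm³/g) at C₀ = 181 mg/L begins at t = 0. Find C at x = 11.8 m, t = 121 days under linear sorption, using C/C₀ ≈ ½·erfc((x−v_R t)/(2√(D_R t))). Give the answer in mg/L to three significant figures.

Retardation factor R = 1 + ρ_b·K_d/n = 1 + 1.81 × 0.87/0.30 = 6.249.
Sorption retards both mechanisms: v_R = v/R = 0.1123 m/day, D_R = D/R = 0.01002 m²/day.
v_R·t = 0.1123 × 121 = 13.5883 m; 2√(D_R t) = 2.202 m; argument = (11.8 − 13.5883)/2.202 = -0.8121.
C = C₀ × ½·erfc(-0.8121) = 181 × 0.8746 = 158 mg/L.

158 mg/L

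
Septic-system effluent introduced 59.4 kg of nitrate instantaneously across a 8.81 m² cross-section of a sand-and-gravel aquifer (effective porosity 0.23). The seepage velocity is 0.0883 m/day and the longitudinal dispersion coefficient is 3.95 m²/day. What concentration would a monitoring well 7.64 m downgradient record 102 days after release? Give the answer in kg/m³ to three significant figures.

For an instantaneous plane source, C(x,t) = M/(n_e·A·√(4πDt)) · exp(−(x−vt)²/(4Dt)), with n_e·A the pore (flow) area.
Plume center vt = 0.0883 × 102 = 9.0066 m, so the well at 7.64 m is 1.3666 m upgradient of the peak.
√(4πDt) = 71.15 m, giving peak height M/(n_e·A·√(4πDt)) = 59.4/(0.23 × 8.81 × 71.15) = 0.4120 kg/m³.
(x−vt)²/(4Dt) = (-1.3666)²/(4 × 3.95 × 102) = 0.001159; exp(−0.001159) = 0.9988.
C = 0.4120 × 0.9988 = 0.412 kg/m³.

0.412 kg/m³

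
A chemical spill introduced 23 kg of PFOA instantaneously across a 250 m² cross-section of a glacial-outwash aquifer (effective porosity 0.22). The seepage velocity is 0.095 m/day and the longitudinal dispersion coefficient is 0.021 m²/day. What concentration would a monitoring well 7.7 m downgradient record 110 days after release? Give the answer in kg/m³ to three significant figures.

0.0342 kg/m³

For an instantaneous plane source, C(x,t) = M/(n_e·A·√(4πDt)) · exp(−(x−vt)²/(4Dt)), with n_e·A the pore (flow) area.
Plume center vt = 0.095 × 110 = 10.45 m, so the well at 7.7 m is 2.75 m upgradient of the peak.
√(4πDt) = 5.388 m, giving peak height M/(n_e·A·√(4πDt)) = 23/(0.22 × 250 × 5.388) = 0.07761 kg/m³.
(x−vt)²/(4Dt) = (-2.75)²/(4 × 0.021 × 110) = 0.8185; exp(−0.8185) = 0.4411.
C = 0.07761 × 0.4411 = 0.0342 kg/m³.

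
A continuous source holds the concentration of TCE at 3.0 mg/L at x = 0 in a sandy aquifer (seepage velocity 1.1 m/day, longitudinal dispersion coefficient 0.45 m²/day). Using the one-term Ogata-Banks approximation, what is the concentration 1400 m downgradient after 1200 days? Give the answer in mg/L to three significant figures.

0.0224 mg/L

For a continuous step input, C/C₀ ≈ ½·erfc((x−vt)/(2√(Dt))).
vt = 1.1 × 1200 = 1320 m and 2√(Dt) = 2√(0.45 × 1200) = 46.48 m.
Argument (x−vt)/(2√(Dt)) = (1400 − 1320)/46.48 = 1.721; ½·erfc(1.721) = 0.007469.
C = 3.0 × 0.007469 = 0.0224 mg/L.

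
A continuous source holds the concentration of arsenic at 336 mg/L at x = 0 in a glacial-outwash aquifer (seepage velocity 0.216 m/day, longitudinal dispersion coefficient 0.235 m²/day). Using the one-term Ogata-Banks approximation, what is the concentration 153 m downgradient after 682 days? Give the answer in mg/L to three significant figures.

126 mg/L

For a continuous step input, C/C₀ ≈ ½·erfc((x−vt)/(2√(Dt))).
vt = 0.216 × 682 = 147.312 m and 2√(Dt) = 2√(0.235 × 682) = 25.32 m.
Argument (x−vt)/(2√(Dt)) = (153 − 147.312)/25.32 = 0.2246; ½·erfc(0.2246) = 0.3754.
C = 336 × 0.3754 = 126 mg/L.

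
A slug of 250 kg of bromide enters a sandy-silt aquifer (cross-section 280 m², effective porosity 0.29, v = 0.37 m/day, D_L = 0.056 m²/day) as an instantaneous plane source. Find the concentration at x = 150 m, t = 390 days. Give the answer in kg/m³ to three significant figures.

0.128 kg/m³

For an instantaneous plane source, C(x,t) = M/(n_e·A·√(4πDt)) · exp(−(x−vt)²/(4Dt)), with n_e·A the pore (flow) area.
Plume center vt = 0.37 × 390 = 144.3 m, so the well at 150 m is 5.7 m downgradient of the peak.
√(4πDt) = 16.57 m, giving peak height M/(n_e·A·√(4πDt)) = 250/(0.29 × 280 × 16.57) = 0.1858 kg/m³.
(x−vt)²/(4Dt) = (5.7)²/(4 × 0.056 × 390) = 0.3719; exp(−0.3719) = 0.6894.
C = 0.1858 × 0.6894 = 0.128 kg/m³.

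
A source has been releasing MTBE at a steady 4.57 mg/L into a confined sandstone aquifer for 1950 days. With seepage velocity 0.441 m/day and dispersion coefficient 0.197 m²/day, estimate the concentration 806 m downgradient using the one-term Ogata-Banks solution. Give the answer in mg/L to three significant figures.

For a continuous step input, C/C₀ ≈ ½·erfc((x−vt)/(2√(Dt))).
vt = 0.441 × 1950 = 859.95 m and 2√(Dt) = 2√(0.197 × 1950) = 39.20 m.
Argument (x−vt)/(2√(Dt)) = (806 − 859.95)/39.20 = -1.376; ½·erfc(-1.376) = 0.9742.
C = 4.57 × 0.9742 = 4.45 mg/L.

4.45 mg/L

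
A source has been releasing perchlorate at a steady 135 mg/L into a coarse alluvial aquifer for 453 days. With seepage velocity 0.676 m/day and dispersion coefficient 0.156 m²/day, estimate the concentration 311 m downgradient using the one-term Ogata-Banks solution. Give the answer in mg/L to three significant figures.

For a continuous step input, C/C₀ ≈ ½·erfc((x−vt)/(2√(Dt))).
vt = 0.676 × 453 = 306.228 m and 2√(Dt) = 2√(0.156 × 453) = 16.81 m.
Argument (x−vt)/(2√(Dt)) = (311 − 306.228)/16.81 = 0.2839; ½·erfc(0.2839) = 0.3440.
C = 135 × 0.3440 = 46.4 mg/L.

46.4 mg/L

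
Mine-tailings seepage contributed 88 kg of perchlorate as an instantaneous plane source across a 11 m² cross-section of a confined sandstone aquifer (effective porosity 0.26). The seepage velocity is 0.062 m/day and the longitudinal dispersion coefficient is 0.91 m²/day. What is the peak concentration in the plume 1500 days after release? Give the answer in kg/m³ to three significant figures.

The peak of an instantaneous 1D plume sits at x = vt; there the Gaussian factor is 1 and C_max = M/(n_e·A·√(4πDt)), where n_e·A is the pore area the mass is dissolved in.
√(4πDt) = √(4π × 0.91 × 1500) = 131.0 m, so C_max = 88/(0.26 × 11 × 131.0) = 0.235 kg/m³.

0.235 kg/m³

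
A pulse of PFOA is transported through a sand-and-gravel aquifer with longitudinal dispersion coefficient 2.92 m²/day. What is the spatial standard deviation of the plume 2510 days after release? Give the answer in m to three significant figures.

121 m

Dispersive spreading gives a Gaussian with σ² = 2Dt; advection only shifts the center.
σ = √(2 × 2.92 × 2510) = 121 m.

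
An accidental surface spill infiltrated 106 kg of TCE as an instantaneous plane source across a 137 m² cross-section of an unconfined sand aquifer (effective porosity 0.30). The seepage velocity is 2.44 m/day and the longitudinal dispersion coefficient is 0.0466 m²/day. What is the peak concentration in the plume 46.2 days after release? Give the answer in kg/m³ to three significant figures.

0.496 kg/m³

The peak of an instantaneous 1D plume sits at x = vt; there the Gaussian factor is 1 and C_max = M/(n_e·A·√(4πDt)), where n_e·A is the pore area the mass is dissolved in.
√(4πDt) = √(4π × 0.0466 × 46.2) = 5.201 m, so C_max = 106/(0.30 × 137 × 5.201) = 0.496 kg/m³.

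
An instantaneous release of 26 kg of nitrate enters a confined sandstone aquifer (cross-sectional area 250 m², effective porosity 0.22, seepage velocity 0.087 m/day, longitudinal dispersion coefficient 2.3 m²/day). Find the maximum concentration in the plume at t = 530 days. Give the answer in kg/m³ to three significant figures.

The peak of an instantaneous 1D plume sits at x = vt; there the Gaussian factor is 1 and C_max = M/(n_e·A·√(4πDt)), where n_e·A is the pore area the mass is dissolved in.
√(4πDt) = √(4π × 2.3 × 530) = 123.8 m, so C_max = 26/(0.22 × 250 × 123.8) = 0.00382 kg/m³.

0.00382 kg/m³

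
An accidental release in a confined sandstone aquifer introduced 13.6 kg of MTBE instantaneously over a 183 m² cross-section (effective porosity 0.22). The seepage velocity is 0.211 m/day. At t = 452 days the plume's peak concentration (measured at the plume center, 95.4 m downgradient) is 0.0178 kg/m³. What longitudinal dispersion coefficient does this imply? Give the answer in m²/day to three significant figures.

0.0634 m²/day

At the plume center C_max = M/(n_e·A·√(4πDt)), so D = M²/(4πt·(n_e·A·C_max)²).
n_e·A·C_max = 0.22 × 183 × 0.0178 = 0.7166 kg/m.
D = 13.6²/(4π × 452 × 0.7166²) = 0.0634 m²/day.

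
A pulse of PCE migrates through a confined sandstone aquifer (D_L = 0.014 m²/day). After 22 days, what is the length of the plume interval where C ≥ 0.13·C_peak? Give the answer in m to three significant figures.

3.17 m

The plume is Gaussian with σ = √(2Dt) = √(2 × 0.014 × 22) = 0.7849 m.
C/C_peak = exp(−Δx²/(2σ²)) = 0.13 ⇒ Δx = σ·√(−2 ln 0.13) = 0.7849 × 2.020 = 1.585 m.
Width = 2Δx = 3.17 m.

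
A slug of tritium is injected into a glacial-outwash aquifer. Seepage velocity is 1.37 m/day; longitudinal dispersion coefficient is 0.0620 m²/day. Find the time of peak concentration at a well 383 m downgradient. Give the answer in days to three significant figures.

For the 1D instantaneous-source solution, setting ∂C/∂t = 0 at fixed x gives v²t² + 2Dt − x² = 0, so t = (√(D² + v²x²) − D)/v².
√(D² + v²x²) = √(0.0620² + 1.37² × 383²) = 524.7; v² = 1.8769.
t = (524.7 − 0.0620)/1.8769 = 280 days (vs. the pure-advection estimate x/v = 280 d).

280 days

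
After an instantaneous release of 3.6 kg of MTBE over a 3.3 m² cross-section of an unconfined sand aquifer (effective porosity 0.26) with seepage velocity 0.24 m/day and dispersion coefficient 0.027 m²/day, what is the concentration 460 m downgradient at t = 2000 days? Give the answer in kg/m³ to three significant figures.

For an instantaneous plane source, C(x,t) = M/(n_e·A·√(4πDt)) · exp(−(x−vt)²/(4Dt)), with n_e·A the pore (flow) area.
Plume center vt = 0.24 × 2000 = 480 m, so the well at 460 m is 20 m upgradient of the peak.
√(4πDt) = 26.05 m, giving peak height M/(n_e·A·√(4πDt)) = 3.6/(0.26 × 3.3 × 26.05) = 0.1611 kg/m³.
(x−vt)²/(4Dt) = (-20)²/(4 × 0.027 × 2000) = 1.852; exp(−1.852) = 0.1569.
C = 0.1611 × 0.1569 = 0.0253 kg/m³.

0.0253 kg/m³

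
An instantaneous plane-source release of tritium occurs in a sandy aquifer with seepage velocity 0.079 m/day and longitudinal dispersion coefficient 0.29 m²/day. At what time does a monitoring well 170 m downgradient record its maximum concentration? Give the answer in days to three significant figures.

2110 days

For the 1D instantaneous-source solution, setting ∂C/∂t = 0 at fixed x gives v²t² + 2Dt − x² = 0, so t = (√(D² + v²x²) − D)/v².
√(D² + v²x²) = √(0.29² + 0.079² × 170²) = 13.43; v² = 0.006241.
t = (13.43 − 0.29)/0.006241 = 2110 days (vs. the pure-advection estimate x/v = 2150 d).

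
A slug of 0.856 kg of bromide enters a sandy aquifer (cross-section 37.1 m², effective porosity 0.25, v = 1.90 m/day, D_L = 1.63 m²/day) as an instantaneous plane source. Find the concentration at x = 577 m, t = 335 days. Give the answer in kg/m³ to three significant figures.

For an instantaneous plane source, C(x,t) = M/(n_e·A·√(4πDt)) · exp(−(x−vt)²/(4Dt)), with n_e·A the pore (flow) area.
Plume center vt = 1.90 × 335 = 636.5 m, so the well at 577 m is 59.5 m upgradient of the peak.
√(4πDt) = 82.84 m, giving peak height M/(n_e·A·√(4πDt)) = 0.856/(0.25 × 37.1 × 82.84) = 0.001114 kg/m³.
(x−vt)²/(4Dt) = (-59.5)²/(4 × 1.63 × 335) = 1.621; exp(−1.621) = 0.1977.
C = 0.001114 × 0.1977 = 0.000220 kg/m³.

0.000220 kg/m³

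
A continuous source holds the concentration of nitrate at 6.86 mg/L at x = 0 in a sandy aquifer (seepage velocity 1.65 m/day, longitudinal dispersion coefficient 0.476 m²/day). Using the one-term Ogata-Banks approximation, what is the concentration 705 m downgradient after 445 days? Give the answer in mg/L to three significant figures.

For a continuous step input, C/C₀ ≈ ½·erfc((x−vt)/(2√(Dt))).
vt = 1.65 × 445 = 734.25 m and 2√(Dt) = 2√(0.476 × 445) = 29.11 m.
Argument (x−vt)/(2√(Dt)) = (705 − 734.25)/29.11 = -1.005; ½·erfc(-1.005) = 0.9224.
C = 6.86 × 0.9224 = 6.33 mg/L.

6.33 mg/L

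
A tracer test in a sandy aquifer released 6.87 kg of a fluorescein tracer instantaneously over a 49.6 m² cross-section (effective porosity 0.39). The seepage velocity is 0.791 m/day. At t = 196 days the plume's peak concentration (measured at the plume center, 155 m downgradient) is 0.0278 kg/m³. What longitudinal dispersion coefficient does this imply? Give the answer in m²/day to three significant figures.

0.0663 m²/day

At the plume center C_max = M/(n_e·A·√(4πDt)), so D = M²/(4πt·(n_e·A·C_max)²).
n_e·A·C_max = 0.39 × 49.6 × 0.0278 = 0.5378 kg/m.
D = 6.87²/(4π × 196 × 0.5378²) = 0.0663 m²/day.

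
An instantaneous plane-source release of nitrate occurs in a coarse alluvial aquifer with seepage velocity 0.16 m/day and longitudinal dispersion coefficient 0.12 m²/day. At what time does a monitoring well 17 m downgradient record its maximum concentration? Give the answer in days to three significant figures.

For the 1D instantaneous-source solution, setting ∂C/∂t = 0 at fixed x gives v²t² + 2Dt − x² = 0, so t = (√(D² + v²x²) − D)/v².
√(D² + v²x²) = √(0.12² + 0.16² × 17²) = 2.723; v² = 0.0256.
t = (2.723 − 0.12)/0.0256 = 102 days (vs. the pure-advection estimate x/v = 106 d).

102 days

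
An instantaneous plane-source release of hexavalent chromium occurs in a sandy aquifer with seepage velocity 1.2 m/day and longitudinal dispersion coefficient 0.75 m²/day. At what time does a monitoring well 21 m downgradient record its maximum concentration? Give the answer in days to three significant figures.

For the 1D instantaneous-source solution, setting ∂C/∂t = 0 at fixed x gives v²t² + 2Dt − x² = 0, so t = (√(D² + v²x²) − D)/v².
√(D² + v²x²) = √(0.75² + 1.2² × 21²) = 25.21; v² = 1.44.
t = (25.21 − 0.75)/1.44 = 17.0 days (vs. the pure-advection estimate x/v = 17.5 d).

17.0 days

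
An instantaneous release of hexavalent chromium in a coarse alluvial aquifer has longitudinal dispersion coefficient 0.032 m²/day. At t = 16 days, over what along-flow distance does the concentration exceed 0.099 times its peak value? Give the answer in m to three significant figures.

4.35 m

The plume is Gaussian with σ = √(2Dt) = √(2 × 0.032 × 16) = 1.012 m.
C/C_peak = exp(−Δx²/(2σ²)) = 0.099 ⇒ Δx = σ·√(−2 ln 0.099) = 1.012 × 2.151 = 2.177 m.
Width = 2Δx = 4.35 m.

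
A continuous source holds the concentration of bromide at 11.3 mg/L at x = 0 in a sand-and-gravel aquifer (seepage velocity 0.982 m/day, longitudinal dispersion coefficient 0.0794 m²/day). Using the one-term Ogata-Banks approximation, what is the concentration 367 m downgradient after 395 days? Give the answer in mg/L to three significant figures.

For a continuous step input, C/C₀ ≈ ½·erfc((x−vt)/(2√(Dt))).
vt = 0.982 × 395 = 387.89 m and 2√(Dt) = 2√(0.0794 × 395) = 11.20 m.
Argument (x−vt)/(2√(Dt)) = (367 − 387.89)/11.20 = -1.865; ½·erfc(-1.865) = 0.9958.
C = 11.3 × 0.9958 = 11.3 mg/L.

11.3 mg/L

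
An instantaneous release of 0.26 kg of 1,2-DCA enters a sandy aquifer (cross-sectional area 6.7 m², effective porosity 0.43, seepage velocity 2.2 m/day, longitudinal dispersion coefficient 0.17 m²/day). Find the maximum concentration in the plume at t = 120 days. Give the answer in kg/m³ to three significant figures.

The peak of an instantaneous 1D plume sits at x = vt; there the Gaussian factor is 1 and C_max = M/(n_e·A·√(4πDt)), where n_e·A is the pore area the mass is dissolved in.
√(4πDt) = √(4π × 0.17 × 120) = 16.01 m, so C_max = 0.26/(0.43 × 6.7 × 16.01) = 0.00564 kg/m³.

0.00564 kg/m³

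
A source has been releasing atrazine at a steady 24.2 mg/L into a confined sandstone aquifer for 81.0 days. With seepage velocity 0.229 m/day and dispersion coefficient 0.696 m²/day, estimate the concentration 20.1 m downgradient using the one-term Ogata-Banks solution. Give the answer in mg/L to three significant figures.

10.7 mg/L

For a continuous step input, C/C₀ ≈ ½·erfc((x−vt)/(2√(Dt))).
vt = 0.229 × 81.0 = 18.549 m and 2√(Dt) = 2√(0.696 × 81.0) = 15.02 m.
Argument (x−vt)/(2√(Dt)) = (20.1 − 18.549)/15.02 = 0.1033; ½·erfc(0.1033) = 0.4419.
C = 24.2 × 0.4419 = 10.7 mg/L.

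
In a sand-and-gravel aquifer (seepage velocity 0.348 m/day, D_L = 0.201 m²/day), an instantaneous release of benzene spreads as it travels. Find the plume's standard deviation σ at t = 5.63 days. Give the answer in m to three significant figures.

Dispersive spreading gives a Gaussian with σ² = 2Dt; advection only shifts the center.
σ = √(2 × 0.201 × 5.63) = 1.50 m.

1.50 m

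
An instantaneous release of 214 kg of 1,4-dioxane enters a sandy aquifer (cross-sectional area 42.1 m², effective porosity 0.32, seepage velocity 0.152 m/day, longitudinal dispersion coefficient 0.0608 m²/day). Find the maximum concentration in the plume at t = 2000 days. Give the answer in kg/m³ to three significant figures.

0.406 kg/m³

The peak of an instantaneous 1D plume sits at x = vt; there the Gaussian factor is 1 and C_max = M/(n_e·A·√(4πDt)), where n_e·A is the pore area the mass is dissolved in.
√(4πDt) = √(4π × 0.0608 × 2000) = 39.09 m, so C_max = 214/(0.32 × 42.1 × 39.09) = 0.406 kg/m³.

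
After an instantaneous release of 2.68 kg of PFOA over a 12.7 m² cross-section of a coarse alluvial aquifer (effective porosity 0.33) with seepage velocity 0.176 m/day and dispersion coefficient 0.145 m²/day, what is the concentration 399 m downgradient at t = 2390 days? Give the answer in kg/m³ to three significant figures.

For an instantaneous plane source, C(x,t) = M/(n_e·A·√(4πDt)) · exp(−(x−vt)²/(4Dt)), with n_e·A the pore (flow) area.
Plume center vt = 0.176 × 2390 = 420.64 m, so the well at 399 m is 21.64 m upgradient of the peak.
√(4πDt) = 65.99 m, giving peak height M/(n_e·A·√(4πDt)) = 2.68/(0.33 × 12.7 × 65.99) = 0.009690 kg/m³.
(x−vt)²/(4Dt) = (-21.64)²/(4 × 0.145 × 2390) = 0.3378; exp(−0.3378) = 0.7133.
C = 0.009690 × 0.7133 = 0.00691 kg/m³.

0.00691 kg/m³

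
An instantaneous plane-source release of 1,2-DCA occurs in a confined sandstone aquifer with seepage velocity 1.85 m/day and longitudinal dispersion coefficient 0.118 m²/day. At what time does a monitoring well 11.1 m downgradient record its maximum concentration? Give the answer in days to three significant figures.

5.97 days

For the 1D instantaneous-source solution, setting ∂C/∂t = 0 at fixed x gives v²t² + 2Dt − x² = 0, so t = (√(D² + v²x²) − D)/v².
√(D² + v²x²) = √(0.118² + 1.85² × 11.1²) = 20.54; v² = 3.4225.
t = (20.54 − 0.118)/3.4225 = 5.97 days (vs. the pure-advection estimate x/v = 6.00 d).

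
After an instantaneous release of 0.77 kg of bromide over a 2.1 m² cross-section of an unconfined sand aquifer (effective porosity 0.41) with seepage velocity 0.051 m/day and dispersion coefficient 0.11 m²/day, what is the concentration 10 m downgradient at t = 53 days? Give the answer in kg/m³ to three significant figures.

For an instantaneous plane source, C(x,t) = M/(n_e·A·√(4πDt)) · exp(−(x−vt)²/(4Dt)), with n_e·A the pore (flow) area.
Plume center vt = 0.051 × 53 = 2.703 m, so the well at 10 m is 7.297 m downgradient of the peak.
√(4πDt) = 8.559 m, giving peak height M/(n_e·A·√(4πDt)) = 0.77/(0.41 × 2.1 × 8.559) = 0.1045 kg/m³.
(x−vt)²/(4Dt) = (7.297)²/(4 × 0.11 × 53) = 2.283; exp(−2.283) = 0.1020.
C = 0.1045 × 0.1020 = 0.0107 kg/m³.

0.0107 kg/m³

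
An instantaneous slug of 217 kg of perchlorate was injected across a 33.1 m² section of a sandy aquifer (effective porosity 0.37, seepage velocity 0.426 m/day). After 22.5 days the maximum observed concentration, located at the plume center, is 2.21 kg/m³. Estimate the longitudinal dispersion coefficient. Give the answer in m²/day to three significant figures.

0.227 m²/day

At the plume center C_max = M/(n_e·A·√(4πDt)), so D = M²/(4πt·(n_e·A·C_max)²).
n_e·A·C_max = 0.37 × 33.1 × 2.21 = 27.07 kg/m.
D = 217²/(4π × 22.5 × 27.07²) = 0.227 m²/day.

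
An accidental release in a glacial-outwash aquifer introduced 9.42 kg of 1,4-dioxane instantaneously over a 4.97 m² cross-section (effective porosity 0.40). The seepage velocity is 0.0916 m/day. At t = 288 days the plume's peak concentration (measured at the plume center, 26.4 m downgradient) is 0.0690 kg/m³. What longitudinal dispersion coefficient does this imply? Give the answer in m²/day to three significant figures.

At the plume center C_max = M/(n_e·A·√(4πDt)), so D = M²/(4πt·(n_e·A·C_max)²).
n_e·A·C_max = 0.40 × 4.97 × 0.0690 = 0.1372 kg/m.
D = 9.42²/(4π × 288 × 0.1372²) = 1.30 m²/day.

1.30 m²/day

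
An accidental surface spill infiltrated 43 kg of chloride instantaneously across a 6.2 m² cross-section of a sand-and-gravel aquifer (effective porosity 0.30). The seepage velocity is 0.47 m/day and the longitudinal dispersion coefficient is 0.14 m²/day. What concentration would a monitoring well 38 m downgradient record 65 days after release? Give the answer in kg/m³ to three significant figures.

0.471 kg/m³

For an instantaneous plane source, C(x,t) = M/(n_e·A·√(4πDt)) · exp(−(x−vt)²/(4Dt)), with n_e·A the pore (flow) area.
Plume center vt = 0.47 × 65 = 30.55 m, so the well at 38 m is 7.45 m downgradient of the peak.
√(4πDt) = 10.69 m, giving peak height M/(n_e·A·√(4πDt)) = 43/(0.30 × 6.2 × 10.69) = 2.163 kg/m³.
(x−vt)²/(4Dt) = (7.45)²/(4 × 0.14 × 65) = 1.525; exp(−1.525) = 0.2176.
C = 2.163 × 0.2176 = 0.471 kg/m³.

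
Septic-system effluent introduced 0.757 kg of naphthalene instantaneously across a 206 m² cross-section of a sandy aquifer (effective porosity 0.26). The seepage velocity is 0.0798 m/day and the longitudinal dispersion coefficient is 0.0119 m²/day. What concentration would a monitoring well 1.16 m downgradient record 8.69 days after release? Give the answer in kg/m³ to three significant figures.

0.00733 kg/m³

For an instantaneous plane source, C(x,t) = M/(n_e·A·√(4πDt)) · exp(−(x−vt)²/(4Dt)), with n_e·A the pore (flow) area.
Plume center vt = 0.0798 × 8.69 = 0.693462 m, so the well at 1.16 m is 0.466538 m downgradient of the peak.
√(4πDt) = 1.140 m, giving peak height M/(n_e·A·√(4πDt)) = 0.757/(0.26 × 206 × 1.140) = 0.01240 kg/m³.
(x−vt)²/(4Dt) = (0.466538)²/(4 × 0.0119 × 8.69) = 0.5262; exp(−0.5262) = 0.5908.
C = 0.01240 × 0.5908 = 0.00733 kg/m³.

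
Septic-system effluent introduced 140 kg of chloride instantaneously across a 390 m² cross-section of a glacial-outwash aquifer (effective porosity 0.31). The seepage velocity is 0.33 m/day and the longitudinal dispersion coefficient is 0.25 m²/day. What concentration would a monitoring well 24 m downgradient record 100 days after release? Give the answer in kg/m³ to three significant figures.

0.0291 kg/m³

For an instantaneous plane source, C(x,t) = M/(n_e·A·√(4πDt)) · exp(−(x−vt)²/(4Dt)), with n_e·A the pore (flow) area.
Plume center vt = 0.33 × 100 = 33 m, so the well at 24 m is 9 m upgradient of the peak.
√(4πDt) = 17.72 m, giving peak height M/(n_e·A·√(4πDt)) = 140/(0.31 × 390 × 17.72) = 0.06535 kg/m³.
(x−vt)²/(4Dt) = (-9)²/(4 × 0.25 × 100) = 0.8100; exp(−0.8100) = 0.4449.
C = 0.06535 × 0.4449 = 0.0291 kg/m³.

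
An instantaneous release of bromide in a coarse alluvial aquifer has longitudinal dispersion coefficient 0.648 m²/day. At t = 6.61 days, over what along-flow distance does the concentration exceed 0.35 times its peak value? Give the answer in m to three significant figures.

The plume is Gaussian with σ = √(2Dt) = √(2 × 0.648 × 6.61) = 2.927 m.
C/C_peak = exp(−Δx²/(2σ²)) = 0.35 ⇒ Δx = σ·√(−2 ln 0.35) = 2.927 × 1.449 = 4.241 m.
Width = 2Δx = 8.48 m.

8.48 m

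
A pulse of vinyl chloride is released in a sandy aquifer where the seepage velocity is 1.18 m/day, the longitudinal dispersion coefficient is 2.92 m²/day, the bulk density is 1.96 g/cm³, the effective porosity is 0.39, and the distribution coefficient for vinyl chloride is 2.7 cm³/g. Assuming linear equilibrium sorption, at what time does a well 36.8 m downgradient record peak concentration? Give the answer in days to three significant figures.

Retardation factor R = 1 + ρ_b·K_d/n = 1 + 1.96 × 2.7/0.39 = 14.57.
Sorption retards both mechanisms: v_R = v/R = 0.08099 m/day, D_R = D/R = 0.2004 m²/day.
Peak time from v_R²t² + 2D_R t − x² = 0: t = (√(D_R² + v_R²x²) − D_R)/v_R².
√(D_R² + v_R²x²) = √(0.2004² + 0.08099² × 36.8²) = 2.987; v_R² = 0.006559.
t = (2.987 − 0.2004)/0.006559 = 425 days.

425 days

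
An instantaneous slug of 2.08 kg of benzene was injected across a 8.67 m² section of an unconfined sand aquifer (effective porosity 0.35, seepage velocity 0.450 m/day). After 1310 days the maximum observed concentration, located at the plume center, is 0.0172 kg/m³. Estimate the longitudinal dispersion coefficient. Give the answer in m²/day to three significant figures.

0.0965 m²/day

At the plume center C_max = M/(n_e·A·√(4πDt)), so D = M²/(4πt·(n_e·A·C_max)²).
n_e·A·C_max = 0.35 × 8.67 × 0.0172 = 0.05219 kg/m.
D = 2.08²/(4π × 1310 × 0.05219²) = 0.0965 m²/day.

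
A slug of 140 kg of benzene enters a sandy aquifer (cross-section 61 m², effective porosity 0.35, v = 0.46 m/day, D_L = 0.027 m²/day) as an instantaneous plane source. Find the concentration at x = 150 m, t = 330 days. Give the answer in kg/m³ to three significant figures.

0.566 kg/m³

For an instantaneous plane source, C(x,t) = M/(n_e·A·√(4πDt)) · exp(−(x−vt)²/(4Dt)), with n_e·A the pore (flow) area.
Plume center vt = 0.46 × 330 = 151.8 m, so the well at 150 m is 1.8 m upgradient of the peak.
√(4πDt) = 10.58 m, giving peak height M/(n_e·A·√(4πDt)) = 140/(0.35 × 61 × 10.58) = 0.6198 kg/m³.
(x−vt)²/(4Dt) = (-1.8)²/(4 × 0.027 × 330) = 0.09091; exp(−0.09091) = 0.9131.
C = 0.6198 × 0.9131 = 0.566 kg/m³.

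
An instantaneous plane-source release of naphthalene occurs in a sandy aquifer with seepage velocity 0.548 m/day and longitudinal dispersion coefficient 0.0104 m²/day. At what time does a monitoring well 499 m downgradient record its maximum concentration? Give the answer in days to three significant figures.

For the 1D instantaneous-source solution, setting ∂C/∂t = 0 at fixed x gives v²t² + 2Dt − x² = 0, so t = (√(D² + v²x²) − D)/v².
√(D² + v²x²) = √(0.0104² + 0.548² × 499²) = 273.5; v² = 0.300304.
t = (273.5 − 0.0104)/0.300304 = 911 days (vs. the pure-advection estimate x/v = 911 d).

911 days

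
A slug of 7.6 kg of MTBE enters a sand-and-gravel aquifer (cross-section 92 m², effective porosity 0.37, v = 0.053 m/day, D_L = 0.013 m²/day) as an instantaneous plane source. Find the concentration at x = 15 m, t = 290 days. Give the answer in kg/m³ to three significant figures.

For an instantaneous plane source, C(x,t) = M/(n_e·A·√(4πDt)) · exp(−(x−vt)²/(4Dt)), with n_e·A the pore (flow) area.
Plume center vt = 0.053 × 290 = 15.37 m, so the well at 15 m is 0.37 m upgradient of the peak.
√(4πDt) = 6.883 m, giving peak height M/(n_e·A·√(4πDt)) = 7.6/(0.37 × 92 × 6.883) = 0.03244 kg/m³.
(x−vt)²/(4Dt) = (-0.37)²/(4 × 0.013 × 290) = 0.009078; exp(−0.009078) = 0.9910.
C = 0.03244 × 0.9910 = 0.0321 kg/m³.

0.0321 kg/m³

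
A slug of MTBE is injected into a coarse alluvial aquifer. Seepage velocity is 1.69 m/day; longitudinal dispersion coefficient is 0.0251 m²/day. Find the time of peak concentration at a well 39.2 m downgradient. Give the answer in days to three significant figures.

For the 1D instantaneous-source solution, setting ∂C/∂t = 0 at fixed x gives v²t² + 2Dt − x² = 0, so t = (√(D² + v²x²) − D)/v².
√(D² + v²x²) = √(0.0251² + 1.69² × 39.2²) = 66.25; v² = 2.8561.
t = (66.25 − 0.0251)/2.8561 = 23.2 days (vs. the pure-advection estimate x/v = 23.2 d).

23.2 days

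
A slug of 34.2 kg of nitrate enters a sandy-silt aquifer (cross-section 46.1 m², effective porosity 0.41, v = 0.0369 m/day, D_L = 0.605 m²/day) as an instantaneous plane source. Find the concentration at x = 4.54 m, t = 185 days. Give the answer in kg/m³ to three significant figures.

For an instantaneous plane source, C(x,t) = M/(n_e·A·√(4πDt)) · exp(−(x−vt)²/(4Dt)), with n_e·A the pore (flow) area.
Plume center vt = 0.0369 × 185 = 6.8265 m, so the well at 4.54 m is 2.2865 m upgradient of the peak.
√(4πDt) = 37.50 m, giving peak height M/(n_e·A·√(4πDt)) = 34.2/(0.41 × 46.1 × 37.50) = 0.04825 kg/m³.
(x−vt)²/(4Dt) = (-2.2865)²/(4 × 0.605 × 185) = 0.01168; exp(−0.01168) = 0.9884.
C = 0.04825 × 0.9884 = 0.0477 kg/m³.

0.0477 kg/m³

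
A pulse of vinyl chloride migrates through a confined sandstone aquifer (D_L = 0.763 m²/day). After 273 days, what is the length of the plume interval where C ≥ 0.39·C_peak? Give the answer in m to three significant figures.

56.0 m

The plume is Gaussian with σ = √(2Dt) = √(2 × 0.763 × 273) = 20.41 m.
C/C_peak = exp(−Δx²/(2σ²)) = 0.39 ⇒ Δx = σ·√(−2 ln 0.39) = 20.41 × 1.372 = 28.00 m.
Width = 2Δx = 56.0 m.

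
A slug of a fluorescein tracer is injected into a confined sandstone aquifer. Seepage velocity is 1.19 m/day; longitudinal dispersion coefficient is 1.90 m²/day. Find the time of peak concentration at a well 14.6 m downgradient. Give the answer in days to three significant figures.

11.0 days

For the 1D instantaneous-source solution, setting ∂C/∂t = 0 at fixed x gives v²t² + 2Dt − x² = 0, so t = (√(D² + v²x²) − D)/v².
√(D² + v²x²) = √(1.90² + 1.19² × 14.6²) = 17.48; v² = 1.4161.
t = (17.48 − 1.90)/1.4161 = 11.0 days (vs. the pure-advection estimate x/v = 12.3 d).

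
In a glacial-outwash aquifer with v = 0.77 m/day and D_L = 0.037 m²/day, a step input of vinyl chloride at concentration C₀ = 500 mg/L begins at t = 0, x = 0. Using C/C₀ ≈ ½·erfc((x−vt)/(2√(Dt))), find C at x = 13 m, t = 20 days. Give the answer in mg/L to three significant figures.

For a continuous step input, C/C₀ ≈ ½·erfc((x−vt)/(2√(Dt))).
vt = 0.77 × 20 = 15.4 m and 2√(Dt) = 2√(0.037 × 20) = 1.720 m.
Argument (x−vt)/(2√(Dt)) = (13 − 15.4)/1.720 = -1.395; ½·erfc(-1.395) = 0.9757.
C = 500 × 0.9757 = 488 mg/L.

488 mg/L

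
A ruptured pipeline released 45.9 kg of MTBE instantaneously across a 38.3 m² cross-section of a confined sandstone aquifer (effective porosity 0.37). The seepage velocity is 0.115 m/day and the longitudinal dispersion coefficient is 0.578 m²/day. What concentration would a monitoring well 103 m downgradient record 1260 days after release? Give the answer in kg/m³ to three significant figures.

0.0185 kg/m³

For an instantaneous plane source, C(x,t) = M/(n_e·A·√(4πDt)) · exp(−(x−vt)²/(4Dt)), with n_e·A the pore (flow) area.
Plume center vt = 0.115 × 1260 = 144.9 m, so the well at 103 m is 41.9 m upgradient of the peak.
√(4πDt) = 95.67 m, giving peak height M/(n_e·A·√(4πDt)) = 45.9/(0.37 × 38.3 × 95.67) = 0.03386 kg/m³.
(x−vt)²/(4Dt) = (-41.9)²/(4 × 0.578 × 1260) = 0.6027; exp(−0.6027) = 0.5473.
C = 0.03386 × 0.5473 = 0.0185 kg/m³.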